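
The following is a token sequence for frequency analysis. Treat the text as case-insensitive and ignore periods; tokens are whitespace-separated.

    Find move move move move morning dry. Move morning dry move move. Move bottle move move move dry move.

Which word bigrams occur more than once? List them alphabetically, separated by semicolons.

dry move; morning dry; move morning; move move

Bigram counts meeting the condition (more than once):
  dry move: 3
  morning dry: 2
  move morning: 2
  move move: 7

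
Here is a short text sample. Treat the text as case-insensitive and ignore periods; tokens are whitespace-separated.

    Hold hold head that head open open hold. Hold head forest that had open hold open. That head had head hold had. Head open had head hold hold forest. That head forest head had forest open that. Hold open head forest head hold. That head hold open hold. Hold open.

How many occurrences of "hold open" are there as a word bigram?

4

Scanning the 49 overlapping bigram windows for "hold open":
  position 15–16: hold open
  position 38–39: hold open
  position 46–47: hold open
  position 49–50: hold open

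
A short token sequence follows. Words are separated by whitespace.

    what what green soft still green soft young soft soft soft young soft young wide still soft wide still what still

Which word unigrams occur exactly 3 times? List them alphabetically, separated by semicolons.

Unigram counts meeting the condition (exactly 3 times):
  what: 3
  young: 3

what; young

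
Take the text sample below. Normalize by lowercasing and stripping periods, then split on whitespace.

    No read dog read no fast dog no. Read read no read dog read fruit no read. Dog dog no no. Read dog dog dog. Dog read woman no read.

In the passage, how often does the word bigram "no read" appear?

6

Scanning the 29 overlapping bigram windows for "no read":
  position 1–2: no read
  position 8–9: no read
  position 11–12: no read
  position 16–17: no read
  position 21–22: no read
  position 29–30: no read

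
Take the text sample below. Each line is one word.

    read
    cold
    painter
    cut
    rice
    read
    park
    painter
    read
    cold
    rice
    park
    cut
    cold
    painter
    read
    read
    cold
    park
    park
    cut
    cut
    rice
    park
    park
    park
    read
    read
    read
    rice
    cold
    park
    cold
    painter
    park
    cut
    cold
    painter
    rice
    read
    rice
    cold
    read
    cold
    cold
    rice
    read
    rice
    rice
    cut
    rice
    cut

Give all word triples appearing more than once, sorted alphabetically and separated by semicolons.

cut cold painter; park cut cold; read rice cold; rice read rice

Trigram counts meeting the condition (more than once):
  cut cold painter: 2
  park cut cold: 2
  read rice cold: 2
  rice read rice: 2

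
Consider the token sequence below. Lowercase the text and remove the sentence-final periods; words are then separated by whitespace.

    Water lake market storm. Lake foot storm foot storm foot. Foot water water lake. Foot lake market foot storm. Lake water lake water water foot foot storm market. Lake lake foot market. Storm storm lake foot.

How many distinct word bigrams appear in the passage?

19

36 tokens → 35 bigram windows in total.
Repeated bigrams (each contributes count−1 duplicates):
  foot storm: 4
  lake foot: 4
  storm lake: 3
  water lake: 3
  foot foot: 2
  lake market: 2
  lake water: 2
  market storm: 2
  … (2 more repeated)
16 duplicate windows → 35 − 16 = 19 distinct.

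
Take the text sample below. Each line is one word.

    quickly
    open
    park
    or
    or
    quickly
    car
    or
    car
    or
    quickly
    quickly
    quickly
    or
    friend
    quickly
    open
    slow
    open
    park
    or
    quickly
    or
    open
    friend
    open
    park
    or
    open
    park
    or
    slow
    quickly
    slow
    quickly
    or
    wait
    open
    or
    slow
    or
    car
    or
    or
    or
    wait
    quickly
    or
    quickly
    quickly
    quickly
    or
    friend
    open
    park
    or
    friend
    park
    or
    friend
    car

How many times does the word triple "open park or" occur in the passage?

5

Scanning the 59 overlapping trigram windows for "open park or":
  position 2–4: open park or
  position 19–21: open park or
  position 26–28: open park or
  position 29–31: open park or
  position 54–56: open park or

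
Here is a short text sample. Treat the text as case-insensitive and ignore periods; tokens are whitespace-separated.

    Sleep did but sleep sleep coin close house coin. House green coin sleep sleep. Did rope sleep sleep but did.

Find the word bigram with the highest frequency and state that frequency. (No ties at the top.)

Bigram frequencies (highest first):
  sleep sleep: 3
  sleep did: 2
  did but: 1
  but sleep: 1
  sleep coin: 1
  coin close: 1
  … (10 more, each ≤ 1)

"sleep sleep", 3 times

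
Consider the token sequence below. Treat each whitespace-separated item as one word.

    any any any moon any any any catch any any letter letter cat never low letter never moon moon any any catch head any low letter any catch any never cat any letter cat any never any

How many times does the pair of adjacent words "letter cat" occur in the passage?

Scanning the 36 overlapping bigram windows for "letter cat":
  position 12–13: letter cat
  position 33–34: letter cat

2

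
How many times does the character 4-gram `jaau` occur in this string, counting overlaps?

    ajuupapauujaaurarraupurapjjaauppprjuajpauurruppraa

Sliding a length-4 window over the 50 characters (47 positions):
  position 11–14: jaau
  position 27–30: jaau

2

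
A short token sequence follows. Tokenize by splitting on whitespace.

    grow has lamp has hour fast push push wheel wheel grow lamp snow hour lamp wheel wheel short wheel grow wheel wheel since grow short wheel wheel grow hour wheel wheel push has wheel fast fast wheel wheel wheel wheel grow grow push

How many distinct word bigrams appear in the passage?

43 tokens → 42 bigram windows in total.
Repeated bigrams (each contributes count−1 duplicates):
  wheel wheel: 8
  wheel grow: 4
  short wheel: 2
11 duplicate windows → 42 − 11 = 31 distinct.

31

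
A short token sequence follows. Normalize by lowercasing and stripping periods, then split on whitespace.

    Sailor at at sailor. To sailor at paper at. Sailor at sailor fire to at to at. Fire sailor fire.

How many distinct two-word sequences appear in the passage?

13

20 tokens → 19 bigram windows in total.
Repeated bigrams (each contributes count−1 duplicates):
  at sailor: 3
  sailor at: 3
  sailor fire: 2
  to at: 2
6 duplicate windows → 19 − 6 = 13 distinct.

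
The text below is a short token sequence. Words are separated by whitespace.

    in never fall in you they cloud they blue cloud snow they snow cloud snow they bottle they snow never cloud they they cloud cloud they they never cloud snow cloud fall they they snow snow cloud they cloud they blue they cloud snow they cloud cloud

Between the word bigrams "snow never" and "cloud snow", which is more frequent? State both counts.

"snow never": 1 occurrence
"cloud snow": 4 occurrences

"cloud snow" (4 vs 1)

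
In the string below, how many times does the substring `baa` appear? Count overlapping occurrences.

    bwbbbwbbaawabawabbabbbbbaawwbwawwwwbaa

3

Sliding a length-3 window over the 38 characters (36 positions):
  position 8–10: baa
  position 24–26: baa
  position 36–38: baa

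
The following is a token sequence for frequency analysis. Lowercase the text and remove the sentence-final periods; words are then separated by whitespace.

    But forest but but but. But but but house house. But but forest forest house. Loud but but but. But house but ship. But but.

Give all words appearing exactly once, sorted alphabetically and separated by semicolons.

Unigram counts meeting the condition (exactly once):
  loud: 1
  ship: 1

loud; ship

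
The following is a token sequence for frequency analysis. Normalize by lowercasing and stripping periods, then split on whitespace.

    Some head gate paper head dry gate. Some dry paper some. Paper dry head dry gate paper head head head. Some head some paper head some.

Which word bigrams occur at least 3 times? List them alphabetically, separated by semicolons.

head some; paper head

Bigram counts meeting the condition (at least 3 times):
  head some: 3
  paper head: 3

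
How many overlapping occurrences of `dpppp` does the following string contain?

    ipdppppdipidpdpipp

Sliding a length-5 window over the 18 characters (14 positions):
  position 3–7: dpppp

1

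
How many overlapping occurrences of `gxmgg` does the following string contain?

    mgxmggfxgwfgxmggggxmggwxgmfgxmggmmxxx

Sliding a length-5 window over the 37 characters (33 positions):
  position 2–6: gxmgg
  position 12–16: gxmgg
  position 18–22: gxmgg
  position 28–32: gxmgg

4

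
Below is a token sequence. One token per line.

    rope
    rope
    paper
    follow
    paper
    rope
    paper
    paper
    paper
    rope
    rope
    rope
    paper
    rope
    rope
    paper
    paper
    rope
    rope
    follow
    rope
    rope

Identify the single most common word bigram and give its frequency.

"rope rope", 6 times

Bigram frequencies (highest first):
  rope rope: 6
  rope paper: 4
  paper rope: 4
  paper paper: 3
  paper follow: 1
  follow paper: 1
  … (2 more, each ≤ 1)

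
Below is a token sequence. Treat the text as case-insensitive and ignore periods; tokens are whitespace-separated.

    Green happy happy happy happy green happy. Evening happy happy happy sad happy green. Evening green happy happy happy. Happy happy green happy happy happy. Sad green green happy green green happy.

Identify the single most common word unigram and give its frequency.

Unigram frequencies (highest first):
  happy: 19
  green: 9
  evening: 2
  sad: 2

"happy", 19 times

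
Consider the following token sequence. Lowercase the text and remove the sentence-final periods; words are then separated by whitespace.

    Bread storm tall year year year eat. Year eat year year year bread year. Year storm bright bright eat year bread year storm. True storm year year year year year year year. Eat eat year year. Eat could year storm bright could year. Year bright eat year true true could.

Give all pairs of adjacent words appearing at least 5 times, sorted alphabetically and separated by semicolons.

eat year; year year

Bigram counts meeting the condition (at least 5 times):
  eat year: 5
  year year: 13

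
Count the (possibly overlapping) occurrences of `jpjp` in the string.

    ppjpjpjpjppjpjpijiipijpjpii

Sliding a length-4 window over the 27 characters (24 positions):
  position 3–6: jpjp
  position 5–8: jpjp
  position 7–10: jpjp
  position 12–15: jpjp
  position 22–25: jpjp

5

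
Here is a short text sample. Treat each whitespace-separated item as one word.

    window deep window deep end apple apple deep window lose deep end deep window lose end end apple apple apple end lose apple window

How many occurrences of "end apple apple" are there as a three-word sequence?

Scanning the 22 overlapping trigram windows for "end apple apple":
  position 5–7: end apple apple
  position 17–19: end apple apple

2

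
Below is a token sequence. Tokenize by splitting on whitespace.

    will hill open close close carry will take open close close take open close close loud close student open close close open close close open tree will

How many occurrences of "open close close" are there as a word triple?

Scanning the 25 overlapping trigram windows for "open close close":
  position 3–5: open close close
  position 9–11: open close close
  position 13–15: open close close
  position 19–21: open close close
  position 22–24: open close close

5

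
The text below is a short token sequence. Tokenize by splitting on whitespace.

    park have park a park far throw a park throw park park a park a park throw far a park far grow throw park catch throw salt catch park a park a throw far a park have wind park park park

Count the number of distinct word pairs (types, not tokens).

41 tokens → 40 bigram windows in total.
Repeated bigrams (each contributes count−1 duplicates):
  a park: 7
  park a: 5
  park park: 3
  far a: 2
  park far: 2
  park have: 2
  park throw: 2
  throw far: 2
  … (1 more repeated)
18 duplicate windows → 40 − 18 = 22 distinct.

22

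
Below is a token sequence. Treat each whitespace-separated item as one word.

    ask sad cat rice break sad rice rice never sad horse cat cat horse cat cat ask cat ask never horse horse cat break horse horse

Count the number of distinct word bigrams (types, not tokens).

20

26 tokens → 25 bigram windows in total.
Repeated bigrams (each contributes count−1 duplicates):
  horse cat: 3
  cat ask: 2
  cat cat: 2
  horse horse: 2
5 duplicate windows → 25 − 5 = 20 distinct.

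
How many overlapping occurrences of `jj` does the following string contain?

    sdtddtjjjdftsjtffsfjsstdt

2

Sliding a length-2 window over the 25 characters (24 positions):
  position 7–8: jj
  position 8–9: jj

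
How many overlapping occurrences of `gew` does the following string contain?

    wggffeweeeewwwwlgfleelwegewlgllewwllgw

Sliding a length-3 window over the 38 characters (36 positions):
  position 25–27: gew

1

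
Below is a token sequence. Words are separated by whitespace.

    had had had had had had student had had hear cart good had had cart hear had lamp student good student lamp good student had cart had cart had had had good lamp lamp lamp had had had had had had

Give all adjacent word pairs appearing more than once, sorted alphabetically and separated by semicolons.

Bigram counts meeting the condition (more than once):
  cart had: 2
  good student: 2
  had cart: 3
  had had: 14
  lamp lamp: 2
  student had: 2

cart had; good student; had cart; had had; lamp lamp; student had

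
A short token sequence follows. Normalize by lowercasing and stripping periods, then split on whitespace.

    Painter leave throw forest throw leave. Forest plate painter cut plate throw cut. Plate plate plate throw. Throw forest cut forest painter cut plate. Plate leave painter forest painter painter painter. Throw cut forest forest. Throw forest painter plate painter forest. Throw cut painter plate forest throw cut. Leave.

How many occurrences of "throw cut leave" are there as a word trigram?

Scanning the 47 overlapping trigram windows for "throw cut leave":
  position 47–49: throw cut leave

1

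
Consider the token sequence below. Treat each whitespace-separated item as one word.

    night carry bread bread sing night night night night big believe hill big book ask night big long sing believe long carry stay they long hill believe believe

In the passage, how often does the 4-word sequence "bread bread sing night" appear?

1

Scanning the 25 overlapping 4-gram windows for "bread bread sing night":
  position 3–6: bread bread sing night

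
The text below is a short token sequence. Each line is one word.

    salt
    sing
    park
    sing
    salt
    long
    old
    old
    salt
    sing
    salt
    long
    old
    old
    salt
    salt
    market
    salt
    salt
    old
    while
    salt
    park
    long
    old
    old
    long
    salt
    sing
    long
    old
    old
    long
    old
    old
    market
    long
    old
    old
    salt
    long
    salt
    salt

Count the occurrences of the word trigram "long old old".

6

Scanning the 41 overlapping trigram windows for "long old old":
  position 6–8: long old old
  position 12–14: long old old
  position 24–26: long old old
  position 30–32: long old old
  position 33–35: long old old
  position 37–39: long old old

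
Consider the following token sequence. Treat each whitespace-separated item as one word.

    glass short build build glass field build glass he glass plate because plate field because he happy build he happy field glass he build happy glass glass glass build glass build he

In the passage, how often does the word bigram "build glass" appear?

Scanning the 31 overlapping bigram windows for "build glass":
  position 4–5: build glass
  position 7–8: build glass
  position 29–30: build glass

3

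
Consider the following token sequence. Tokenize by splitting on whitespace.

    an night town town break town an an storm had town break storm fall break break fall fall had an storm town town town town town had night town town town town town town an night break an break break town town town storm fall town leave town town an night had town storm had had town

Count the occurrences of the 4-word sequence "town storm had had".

Scanning the 54 overlapping 4-gram windows for "town storm had had":
  position 53–56: town storm had had

1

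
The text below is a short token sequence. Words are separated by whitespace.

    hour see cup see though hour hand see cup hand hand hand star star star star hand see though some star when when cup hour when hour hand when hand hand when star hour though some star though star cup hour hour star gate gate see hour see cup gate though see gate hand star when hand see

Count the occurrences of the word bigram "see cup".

Scanning the 57 overlapping bigram windows for "see cup":
  position 2–3: see cup
  position 8–9: see cup
  position 48–49: see cup

3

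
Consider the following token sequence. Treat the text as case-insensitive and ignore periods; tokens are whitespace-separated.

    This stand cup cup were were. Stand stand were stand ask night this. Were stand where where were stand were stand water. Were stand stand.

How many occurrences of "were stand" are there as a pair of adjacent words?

Scanning the 24 overlapping bigram windows for "were stand":
  position 6–7: were stand
  position 9–10: were stand
  position 14–15: were stand
  position 18–19: were stand
  position 20–21: were stand
  position 23–24: were stand

6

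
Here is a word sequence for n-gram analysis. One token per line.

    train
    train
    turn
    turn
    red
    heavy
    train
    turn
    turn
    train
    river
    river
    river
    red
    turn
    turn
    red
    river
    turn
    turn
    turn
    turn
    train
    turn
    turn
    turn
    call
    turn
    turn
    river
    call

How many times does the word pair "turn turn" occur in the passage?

9

Scanning the 30 overlapping bigram windows for "turn turn":
  position 3–4: turn turn
  position 8–9: turn turn
  position 15–16: turn turn
  position 19–20: turn turn
  position 20–21: turn turn
  position 21–22: turn turn
  position 24–25: turn turn
  position 25–26: turn turn
  position 28–29: turn turn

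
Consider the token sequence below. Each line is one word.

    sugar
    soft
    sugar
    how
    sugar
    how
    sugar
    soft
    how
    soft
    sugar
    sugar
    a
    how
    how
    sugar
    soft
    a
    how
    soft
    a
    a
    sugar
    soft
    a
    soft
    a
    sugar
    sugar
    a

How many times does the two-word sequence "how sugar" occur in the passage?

Scanning the 29 overlapping bigram windows for "how sugar":
  position 4–5: how sugar
  position 6–7: how sugar
  position 15–16: how sugar

3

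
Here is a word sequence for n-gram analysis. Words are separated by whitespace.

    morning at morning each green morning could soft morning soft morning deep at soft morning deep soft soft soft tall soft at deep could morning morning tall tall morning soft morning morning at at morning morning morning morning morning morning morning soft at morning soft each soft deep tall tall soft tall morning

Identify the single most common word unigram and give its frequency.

Unigram frequencies (highest first):
  morning: 20
  soft: 12
  at: 6
  tall: 6
  deep: 4
  each: 2
  … (2 more, each ≤ 2)

"morning", 20 times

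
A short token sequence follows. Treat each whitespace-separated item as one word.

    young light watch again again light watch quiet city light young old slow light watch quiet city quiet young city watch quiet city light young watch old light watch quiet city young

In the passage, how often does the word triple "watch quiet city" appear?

Scanning the 30 overlapping trigram windows for "watch quiet city":
  position 7–9: watch quiet city
  position 15–17: watch quiet city
  position 21–23: watch quiet city
  position 29–31: watch quiet city

4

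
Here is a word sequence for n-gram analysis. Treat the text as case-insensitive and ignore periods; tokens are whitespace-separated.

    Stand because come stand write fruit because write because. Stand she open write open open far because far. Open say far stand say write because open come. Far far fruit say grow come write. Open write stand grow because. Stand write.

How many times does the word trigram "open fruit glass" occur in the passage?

Scanning the 39 overlapping trigram windows for "open fruit glass":
  (none found)

0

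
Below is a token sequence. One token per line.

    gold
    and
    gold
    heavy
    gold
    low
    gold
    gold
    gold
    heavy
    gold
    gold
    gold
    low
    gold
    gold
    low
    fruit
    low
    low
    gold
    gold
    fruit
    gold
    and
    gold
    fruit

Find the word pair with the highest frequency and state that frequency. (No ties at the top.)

Bigram frequencies (highest first):
  gold gold: 6
  gold low: 3
  low gold: 3
  gold and: 2
  and gold: 2
  gold heavy: 2
  … (6 more, each ≤ 2)

"gold gold", 6 times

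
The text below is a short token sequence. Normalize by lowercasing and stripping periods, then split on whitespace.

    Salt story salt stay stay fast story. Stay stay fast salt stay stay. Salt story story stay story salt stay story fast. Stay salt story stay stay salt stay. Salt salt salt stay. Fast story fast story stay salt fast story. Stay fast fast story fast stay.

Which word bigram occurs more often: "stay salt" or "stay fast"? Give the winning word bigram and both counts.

"stay salt" (5 vs 4)

"stay salt": 5 occurrences
"stay fast": 4 occurrences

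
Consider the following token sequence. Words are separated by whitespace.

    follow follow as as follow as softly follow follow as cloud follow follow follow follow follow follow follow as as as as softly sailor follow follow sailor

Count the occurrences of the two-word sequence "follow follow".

9

Scanning the 26 overlapping bigram windows for "follow follow":
  position 1–2: follow follow
  position 8–9: follow follow
  position 12–13: follow follow
  position 13–14: follow follow
  position 14–15: follow follow
  position 15–16: follow follow
  position 16–17: follow follow
  position 17–18: follow follow
  position 25–26: follow follow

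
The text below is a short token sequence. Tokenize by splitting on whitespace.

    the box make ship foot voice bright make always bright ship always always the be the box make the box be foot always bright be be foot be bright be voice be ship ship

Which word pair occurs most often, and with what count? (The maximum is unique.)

"the box", 3 times

Bigram frequencies (highest first):
  the box: 3
  box make: 2
  always bright: 2
  be foot: 2
  bright be: 2
  make ship: 1
  … (21 more, each ≤ 1)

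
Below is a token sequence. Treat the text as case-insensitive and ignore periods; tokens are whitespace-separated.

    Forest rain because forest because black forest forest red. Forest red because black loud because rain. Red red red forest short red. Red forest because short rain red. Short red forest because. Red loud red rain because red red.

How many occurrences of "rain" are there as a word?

4

Scanning the 39 tokens for "rain":
  position 2: rain
  position 16: rain
  position 27: rain
  position 36: rain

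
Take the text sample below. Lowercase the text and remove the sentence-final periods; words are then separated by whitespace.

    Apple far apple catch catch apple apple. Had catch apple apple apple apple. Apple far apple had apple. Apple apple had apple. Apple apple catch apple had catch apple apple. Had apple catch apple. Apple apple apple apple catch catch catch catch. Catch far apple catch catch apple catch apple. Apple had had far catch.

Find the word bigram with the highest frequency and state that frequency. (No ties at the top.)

Bigram frequencies (highest first):
  apple apple: 15
  catch apple: 7
  apple catch: 6
  catch catch: 6
  apple had: 6
  far apple: 3
  … (7 more, each ≤ 3)

"apple apple", 15 times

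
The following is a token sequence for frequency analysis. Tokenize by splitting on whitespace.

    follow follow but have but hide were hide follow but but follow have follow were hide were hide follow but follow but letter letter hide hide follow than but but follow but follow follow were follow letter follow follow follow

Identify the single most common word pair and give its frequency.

"follow but", 5 times

Bigram frequencies (highest first):
  follow but: 5
  follow follow: 4
  but follow: 4
  were hide: 3
  hide follow: 3
  hide were: 2
  … (16 more, each ≤ 2)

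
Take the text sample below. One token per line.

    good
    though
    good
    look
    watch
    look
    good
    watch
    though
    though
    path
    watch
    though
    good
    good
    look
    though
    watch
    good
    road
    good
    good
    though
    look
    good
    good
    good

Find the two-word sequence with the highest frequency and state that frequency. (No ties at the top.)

"good good", 4 times

Bigram frequencies (highest first):
  good good: 4
  good though: 2
  though good: 2
  good look: 2
  look good: 2
  watch though: 2
  … (12 more, each ≤ 1)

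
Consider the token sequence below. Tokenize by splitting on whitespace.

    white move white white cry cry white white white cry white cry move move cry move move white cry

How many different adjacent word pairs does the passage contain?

19 tokens → 18 bigram windows in total.
Repeated bigrams (each contributes count−1 duplicates):
  white cry: 4
  white white: 3
  cry move: 2
  cry white: 2
  move move: 2
  move white: 2
9 duplicate windows → 18 − 9 = 9 distinct.

9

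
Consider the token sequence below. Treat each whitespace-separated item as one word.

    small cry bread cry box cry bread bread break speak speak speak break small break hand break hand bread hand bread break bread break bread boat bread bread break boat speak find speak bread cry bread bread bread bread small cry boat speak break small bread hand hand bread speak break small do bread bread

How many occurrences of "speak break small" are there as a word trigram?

Scanning the 53 overlapping trigram windows for "speak break small":
  position 12–14: speak break small
  position 43–45: speak break small
  position 50–52: speak break small

3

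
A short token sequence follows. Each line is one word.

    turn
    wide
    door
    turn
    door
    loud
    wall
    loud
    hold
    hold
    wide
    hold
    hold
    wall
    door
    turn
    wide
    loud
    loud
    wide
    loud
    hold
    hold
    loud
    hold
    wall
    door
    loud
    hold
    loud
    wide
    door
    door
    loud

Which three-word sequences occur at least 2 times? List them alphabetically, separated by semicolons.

hold wall door; loud hold hold

Trigram counts meeting the condition (at least 2 times):
  hold wall door: 2
  loud hold hold: 2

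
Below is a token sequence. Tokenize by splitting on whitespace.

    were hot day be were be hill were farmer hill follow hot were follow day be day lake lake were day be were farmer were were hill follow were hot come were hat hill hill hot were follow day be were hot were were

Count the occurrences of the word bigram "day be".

4

Scanning the 43 overlapping bigram windows for "day be":
  position 3–4: day be
  position 15–16: day be
  position 21–22: day be
  position 39–40: day be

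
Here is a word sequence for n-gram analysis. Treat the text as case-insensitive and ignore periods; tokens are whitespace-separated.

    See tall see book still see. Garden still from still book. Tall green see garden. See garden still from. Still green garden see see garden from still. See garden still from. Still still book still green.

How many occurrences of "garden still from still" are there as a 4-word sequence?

3

Scanning the 33 overlapping 4-gram windows for "garden still from still":
  position 7–10: garden still from still
  position 17–20: garden still from still
  position 29–32: garden still from still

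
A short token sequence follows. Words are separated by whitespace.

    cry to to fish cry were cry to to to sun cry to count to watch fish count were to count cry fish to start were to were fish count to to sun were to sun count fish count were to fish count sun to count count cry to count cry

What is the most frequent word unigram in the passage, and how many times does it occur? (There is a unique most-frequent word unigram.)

Unigram frequencies (highest first):
  to: 16
  count: 10
  cry: 7
  fish: 6
  were: 6
  sun: 4
  … (2 more, each ≤ 1)

"to", 16 times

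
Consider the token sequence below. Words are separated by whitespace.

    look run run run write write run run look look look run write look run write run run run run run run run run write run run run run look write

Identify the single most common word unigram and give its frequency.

"run", 19 times

Unigram frequencies (highest first):
  run: 19
  look: 6
  write: 6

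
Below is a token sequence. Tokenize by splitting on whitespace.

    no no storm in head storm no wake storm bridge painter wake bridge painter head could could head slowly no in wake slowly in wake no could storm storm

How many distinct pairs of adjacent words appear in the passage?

29 tokens → 28 bigram windows in total.
Repeated bigrams (each contributes count−1 duplicates):
  bridge painter: 2
  in wake: 2
2 duplicate windows → 28 − 2 = 26 distinct.

26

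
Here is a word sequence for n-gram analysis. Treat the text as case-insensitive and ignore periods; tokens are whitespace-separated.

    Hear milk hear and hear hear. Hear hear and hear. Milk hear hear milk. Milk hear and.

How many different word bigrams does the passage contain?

17 tokens → 16 bigram windows in total.
Repeated bigrams (each contributes count−1 duplicates):
  hear hear: 4
  hear and: 3
  hear milk: 3
  milk hear: 3
  and hear: 2
10 duplicate windows → 16 − 10 = 6 distinct.

6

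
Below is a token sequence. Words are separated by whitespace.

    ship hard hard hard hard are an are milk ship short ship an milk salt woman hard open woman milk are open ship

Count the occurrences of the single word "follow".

0

Scanning the 23 tokens for "follow":
  (none found)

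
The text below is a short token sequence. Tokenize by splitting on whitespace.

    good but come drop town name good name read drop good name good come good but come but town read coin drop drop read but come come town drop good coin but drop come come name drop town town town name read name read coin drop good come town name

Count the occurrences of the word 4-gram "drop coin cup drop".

Scanning the 47 overlapping 4-gram windows for "drop coin cup drop":
  (none found)

0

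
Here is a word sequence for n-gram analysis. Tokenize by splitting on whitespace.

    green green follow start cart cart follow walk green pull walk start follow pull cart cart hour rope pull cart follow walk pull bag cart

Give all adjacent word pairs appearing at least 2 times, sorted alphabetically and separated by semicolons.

cart cart; cart follow; follow walk; pull cart

Bigram counts meeting the condition (at least 2 times):
  cart cart: 2
  cart follow: 2
  follow walk: 2
  pull cart: 2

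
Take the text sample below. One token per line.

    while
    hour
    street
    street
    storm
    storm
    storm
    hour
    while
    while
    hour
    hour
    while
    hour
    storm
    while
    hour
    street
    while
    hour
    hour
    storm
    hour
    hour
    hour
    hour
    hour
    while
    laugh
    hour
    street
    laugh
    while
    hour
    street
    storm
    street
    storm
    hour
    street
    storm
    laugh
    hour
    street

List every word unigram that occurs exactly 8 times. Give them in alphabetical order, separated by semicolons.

Unigram counts meeting the condition (exactly 8 times):
  storm: 8
  street: 8
  while: 8

storm; street; while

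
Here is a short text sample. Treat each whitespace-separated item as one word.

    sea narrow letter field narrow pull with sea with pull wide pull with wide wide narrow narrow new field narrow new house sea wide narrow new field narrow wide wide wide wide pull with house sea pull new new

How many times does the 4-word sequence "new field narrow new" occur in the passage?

Scanning the 36 overlapping 4-gram windows for "new field narrow new":
  position 18–21: new field narrow new

1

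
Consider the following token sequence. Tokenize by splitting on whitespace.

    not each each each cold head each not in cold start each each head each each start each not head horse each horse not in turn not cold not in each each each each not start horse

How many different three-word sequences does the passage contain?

37 tokens → 35 trigram windows in total.
Repeated trigrams (each contributes count−1 duplicates):
  each each each: 3
2 duplicate windows → 35 − 2 = 33 distinct.

33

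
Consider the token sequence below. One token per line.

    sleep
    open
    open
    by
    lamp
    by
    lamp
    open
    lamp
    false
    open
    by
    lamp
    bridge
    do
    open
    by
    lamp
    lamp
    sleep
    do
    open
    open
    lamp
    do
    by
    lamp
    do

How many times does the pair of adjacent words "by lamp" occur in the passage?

Scanning the 27 overlapping bigram windows for "by lamp":
  position 4–5: by lamp
  position 6–7: by lamp
  position 12–13: by lamp
  position 17–18: by lamp
  position 26–27: by lamp

5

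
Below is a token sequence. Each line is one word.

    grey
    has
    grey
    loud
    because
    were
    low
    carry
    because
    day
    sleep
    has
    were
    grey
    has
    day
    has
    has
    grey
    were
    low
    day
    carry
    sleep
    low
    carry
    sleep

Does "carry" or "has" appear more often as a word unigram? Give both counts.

"carry": 3 occurrences
"has": 5 occurrences

"has" (5 vs 3)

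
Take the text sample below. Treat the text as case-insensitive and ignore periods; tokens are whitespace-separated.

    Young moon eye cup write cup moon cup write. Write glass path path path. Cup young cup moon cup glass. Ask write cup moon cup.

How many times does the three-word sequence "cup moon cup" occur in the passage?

Scanning the 23 overlapping trigram windows for "cup moon cup":
  position 6–8: cup moon cup
  position 17–19: cup moon cup
  position 23–25: cup moon cup

3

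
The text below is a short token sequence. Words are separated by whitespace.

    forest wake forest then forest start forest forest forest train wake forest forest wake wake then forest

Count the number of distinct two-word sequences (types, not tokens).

11

17 tokens → 16 bigram windows in total.
Repeated bigrams (each contributes count−1 duplicates):
  forest forest: 3
  forest wake: 2
  then forest: 2
  wake forest: 2
5 duplicate windows → 16 − 5 = 11 distinct.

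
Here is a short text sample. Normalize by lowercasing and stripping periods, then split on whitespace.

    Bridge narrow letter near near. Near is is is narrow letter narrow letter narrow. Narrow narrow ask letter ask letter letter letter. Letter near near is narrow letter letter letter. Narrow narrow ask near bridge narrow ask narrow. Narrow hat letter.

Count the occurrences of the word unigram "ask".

Scanning the 41 tokens for "ask":
  position 17: ask
  position 19: ask
  position 33: ask
  position 37: ask

4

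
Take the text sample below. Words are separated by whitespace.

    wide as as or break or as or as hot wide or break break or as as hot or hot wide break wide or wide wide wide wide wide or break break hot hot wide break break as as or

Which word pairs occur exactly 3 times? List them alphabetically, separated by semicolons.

Bigram counts meeting the condition (exactly 3 times):
  as as: 3
  as or: 3
  break break: 3
  hot wide: 3
  or as: 3
  or break: 3
  wide or: 3

as as; as or; break break; hot wide; or as; or break; wide or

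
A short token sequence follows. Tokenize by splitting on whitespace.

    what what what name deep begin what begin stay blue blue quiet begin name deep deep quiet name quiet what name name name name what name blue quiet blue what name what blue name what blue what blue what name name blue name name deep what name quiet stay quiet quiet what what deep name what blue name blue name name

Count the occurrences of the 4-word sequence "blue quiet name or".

0

Scanning the 58 overlapping 4-gram windows for "blue quiet name or":
  (none found)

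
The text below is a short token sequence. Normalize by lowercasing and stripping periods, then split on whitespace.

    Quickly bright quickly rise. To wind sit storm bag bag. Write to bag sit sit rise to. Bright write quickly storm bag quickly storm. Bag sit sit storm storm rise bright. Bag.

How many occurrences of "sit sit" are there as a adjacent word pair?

2

Scanning the 31 overlapping bigram windows for "sit sit":
  position 14–15: sit sit
  position 26–27: sit sit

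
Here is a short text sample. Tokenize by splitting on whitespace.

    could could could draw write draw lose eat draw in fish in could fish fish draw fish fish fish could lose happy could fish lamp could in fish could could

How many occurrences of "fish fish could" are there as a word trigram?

1

Scanning the 28 overlapping trigram windows for "fish fish could":
  position 18–20: fish fish could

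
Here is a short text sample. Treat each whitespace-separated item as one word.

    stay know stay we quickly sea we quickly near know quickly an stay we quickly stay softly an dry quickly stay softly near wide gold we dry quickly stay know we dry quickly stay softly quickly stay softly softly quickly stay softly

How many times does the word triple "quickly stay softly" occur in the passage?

Scanning the 40 overlapping trigram windows for "quickly stay softly":
  position 15–17: quickly stay softly
  position 20–22: quickly stay softly
  position 33–35: quickly stay softly
  position 36–38: quickly stay softly
  position 40–42: quickly stay softly

5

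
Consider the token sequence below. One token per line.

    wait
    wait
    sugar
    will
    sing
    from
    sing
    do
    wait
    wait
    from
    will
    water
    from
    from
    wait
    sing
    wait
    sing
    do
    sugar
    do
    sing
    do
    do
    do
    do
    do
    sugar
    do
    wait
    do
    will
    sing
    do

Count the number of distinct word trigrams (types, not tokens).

35 tokens → 33 trigram windows in total.
Repeated trigrams (each contributes count−1 duplicates):
  do do do: 3
  do sugar do: 2
3 duplicate windows → 33 − 3 = 30 distinct.

30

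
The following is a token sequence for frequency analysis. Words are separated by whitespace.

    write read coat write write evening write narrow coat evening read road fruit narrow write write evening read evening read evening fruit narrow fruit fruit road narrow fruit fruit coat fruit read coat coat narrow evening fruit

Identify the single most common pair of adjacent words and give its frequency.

"evening read", 3 times

Bigram frequencies (highest first):
  evening read: 3
  read coat: 2
  write write: 2
  write evening: 2
  fruit narrow: 2
  read evening: 2
  … (20 more, each ≤ 2)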